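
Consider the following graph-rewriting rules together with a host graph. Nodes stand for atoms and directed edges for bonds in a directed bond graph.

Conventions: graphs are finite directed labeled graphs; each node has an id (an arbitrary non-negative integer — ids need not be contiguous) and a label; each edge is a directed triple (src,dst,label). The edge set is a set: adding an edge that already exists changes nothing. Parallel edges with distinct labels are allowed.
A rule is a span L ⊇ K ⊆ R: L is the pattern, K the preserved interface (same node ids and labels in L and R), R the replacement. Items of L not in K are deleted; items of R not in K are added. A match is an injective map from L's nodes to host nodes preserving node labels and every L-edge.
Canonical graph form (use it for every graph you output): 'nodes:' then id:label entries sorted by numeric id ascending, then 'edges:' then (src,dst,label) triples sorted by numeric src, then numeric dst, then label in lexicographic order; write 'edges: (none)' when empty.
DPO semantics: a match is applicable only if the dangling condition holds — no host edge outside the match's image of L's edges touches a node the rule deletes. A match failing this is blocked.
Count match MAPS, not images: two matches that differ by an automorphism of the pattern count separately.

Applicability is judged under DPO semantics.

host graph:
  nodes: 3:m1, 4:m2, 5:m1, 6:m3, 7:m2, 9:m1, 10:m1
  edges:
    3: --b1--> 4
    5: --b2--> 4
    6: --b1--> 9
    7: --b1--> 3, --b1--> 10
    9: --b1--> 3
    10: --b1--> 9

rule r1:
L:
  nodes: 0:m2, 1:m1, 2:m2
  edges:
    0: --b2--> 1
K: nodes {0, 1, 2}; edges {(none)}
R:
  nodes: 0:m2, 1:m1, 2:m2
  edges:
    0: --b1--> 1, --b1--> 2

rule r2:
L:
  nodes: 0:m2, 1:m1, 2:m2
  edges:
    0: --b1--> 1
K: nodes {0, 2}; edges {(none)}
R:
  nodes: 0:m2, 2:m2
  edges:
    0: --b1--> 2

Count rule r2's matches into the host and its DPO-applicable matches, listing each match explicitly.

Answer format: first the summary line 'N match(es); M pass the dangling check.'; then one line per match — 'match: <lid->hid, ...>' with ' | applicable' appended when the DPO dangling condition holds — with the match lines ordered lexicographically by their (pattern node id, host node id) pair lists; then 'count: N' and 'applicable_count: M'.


2 match(es); 0 pass the dangling check.
match: 0->7, 1->3, 2->4
match: 0->7, 1->10, 2->4
count: 2
applicable_count: 0


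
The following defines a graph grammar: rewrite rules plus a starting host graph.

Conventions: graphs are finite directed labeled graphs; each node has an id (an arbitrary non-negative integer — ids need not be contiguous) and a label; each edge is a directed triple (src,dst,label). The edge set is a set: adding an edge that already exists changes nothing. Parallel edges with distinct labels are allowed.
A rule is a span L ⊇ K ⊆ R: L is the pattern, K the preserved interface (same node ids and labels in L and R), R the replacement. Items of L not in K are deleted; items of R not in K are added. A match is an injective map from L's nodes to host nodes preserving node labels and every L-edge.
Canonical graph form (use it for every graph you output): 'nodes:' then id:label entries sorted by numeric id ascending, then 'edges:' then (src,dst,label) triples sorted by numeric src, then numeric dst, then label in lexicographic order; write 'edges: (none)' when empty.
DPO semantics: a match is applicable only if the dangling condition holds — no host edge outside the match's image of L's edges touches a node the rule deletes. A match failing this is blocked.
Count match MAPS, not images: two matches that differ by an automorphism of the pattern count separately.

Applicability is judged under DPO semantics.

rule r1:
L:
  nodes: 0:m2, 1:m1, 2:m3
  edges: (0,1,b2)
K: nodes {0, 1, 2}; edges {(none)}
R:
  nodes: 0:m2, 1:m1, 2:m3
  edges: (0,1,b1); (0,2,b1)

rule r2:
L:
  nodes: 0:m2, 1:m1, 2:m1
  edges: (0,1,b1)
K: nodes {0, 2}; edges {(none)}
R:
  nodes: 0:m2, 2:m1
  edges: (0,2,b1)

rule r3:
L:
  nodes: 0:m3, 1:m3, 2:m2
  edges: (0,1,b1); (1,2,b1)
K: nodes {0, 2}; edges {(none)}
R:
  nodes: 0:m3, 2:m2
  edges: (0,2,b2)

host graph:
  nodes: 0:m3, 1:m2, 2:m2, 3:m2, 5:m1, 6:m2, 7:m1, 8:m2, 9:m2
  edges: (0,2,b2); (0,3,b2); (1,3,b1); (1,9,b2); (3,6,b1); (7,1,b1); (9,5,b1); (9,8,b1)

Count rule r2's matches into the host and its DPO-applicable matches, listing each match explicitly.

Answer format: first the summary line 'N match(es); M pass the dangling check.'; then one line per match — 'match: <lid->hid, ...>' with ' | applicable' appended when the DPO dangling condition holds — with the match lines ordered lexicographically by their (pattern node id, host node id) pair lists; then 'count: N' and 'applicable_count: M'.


1 match(es); 1 pass the dangling check.
match: 0->9, 1->5, 2->7 | applicable
count: 1
applicable_count: 1


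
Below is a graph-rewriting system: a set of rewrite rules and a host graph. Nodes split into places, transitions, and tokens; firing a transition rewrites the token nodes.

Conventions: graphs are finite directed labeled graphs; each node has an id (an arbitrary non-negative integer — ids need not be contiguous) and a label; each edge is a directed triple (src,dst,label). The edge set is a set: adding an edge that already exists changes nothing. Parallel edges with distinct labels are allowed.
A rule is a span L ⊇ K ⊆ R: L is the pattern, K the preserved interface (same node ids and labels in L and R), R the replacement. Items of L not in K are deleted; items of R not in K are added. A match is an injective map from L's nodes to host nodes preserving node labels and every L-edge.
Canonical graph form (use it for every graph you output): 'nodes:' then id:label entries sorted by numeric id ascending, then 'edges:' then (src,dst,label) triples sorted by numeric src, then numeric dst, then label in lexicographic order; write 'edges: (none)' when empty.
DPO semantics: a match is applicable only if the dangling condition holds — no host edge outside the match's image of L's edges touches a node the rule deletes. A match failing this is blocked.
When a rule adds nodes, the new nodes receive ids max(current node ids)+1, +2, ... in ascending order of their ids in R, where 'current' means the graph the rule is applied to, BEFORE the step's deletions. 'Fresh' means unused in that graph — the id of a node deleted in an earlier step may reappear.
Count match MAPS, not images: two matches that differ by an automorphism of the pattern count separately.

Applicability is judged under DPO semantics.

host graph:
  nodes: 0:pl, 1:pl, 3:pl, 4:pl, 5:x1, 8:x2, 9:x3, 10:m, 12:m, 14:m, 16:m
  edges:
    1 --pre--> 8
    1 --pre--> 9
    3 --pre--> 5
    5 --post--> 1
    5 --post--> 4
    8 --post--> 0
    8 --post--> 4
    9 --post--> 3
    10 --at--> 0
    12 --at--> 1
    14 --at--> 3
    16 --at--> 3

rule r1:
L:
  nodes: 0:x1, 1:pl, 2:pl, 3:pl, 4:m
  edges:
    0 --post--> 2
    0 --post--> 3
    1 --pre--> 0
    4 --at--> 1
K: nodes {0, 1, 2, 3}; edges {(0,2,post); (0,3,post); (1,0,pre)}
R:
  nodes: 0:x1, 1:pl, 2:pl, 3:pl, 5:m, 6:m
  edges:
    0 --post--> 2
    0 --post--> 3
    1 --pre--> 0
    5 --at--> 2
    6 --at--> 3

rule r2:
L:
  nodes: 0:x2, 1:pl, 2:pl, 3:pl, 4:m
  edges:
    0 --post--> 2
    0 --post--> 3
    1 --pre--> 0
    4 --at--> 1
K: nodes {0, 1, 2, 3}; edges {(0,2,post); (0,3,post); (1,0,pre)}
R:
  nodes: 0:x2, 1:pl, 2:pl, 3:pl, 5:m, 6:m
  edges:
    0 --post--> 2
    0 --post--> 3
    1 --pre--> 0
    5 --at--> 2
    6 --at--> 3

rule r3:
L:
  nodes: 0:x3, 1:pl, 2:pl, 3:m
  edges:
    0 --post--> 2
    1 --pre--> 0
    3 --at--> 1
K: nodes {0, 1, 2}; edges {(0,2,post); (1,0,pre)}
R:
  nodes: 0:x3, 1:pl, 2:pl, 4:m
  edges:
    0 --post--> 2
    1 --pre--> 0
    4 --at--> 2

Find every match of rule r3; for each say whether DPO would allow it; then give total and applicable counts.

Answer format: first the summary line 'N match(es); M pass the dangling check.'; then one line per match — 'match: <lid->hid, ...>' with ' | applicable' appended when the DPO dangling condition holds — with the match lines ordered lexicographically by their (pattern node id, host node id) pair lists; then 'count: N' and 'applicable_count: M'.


1 match(es); 1 pass the dangling check.
match: 0->9, 1->1, 2->3, 3->12 | applicable
count: 1
applicable_count: 1


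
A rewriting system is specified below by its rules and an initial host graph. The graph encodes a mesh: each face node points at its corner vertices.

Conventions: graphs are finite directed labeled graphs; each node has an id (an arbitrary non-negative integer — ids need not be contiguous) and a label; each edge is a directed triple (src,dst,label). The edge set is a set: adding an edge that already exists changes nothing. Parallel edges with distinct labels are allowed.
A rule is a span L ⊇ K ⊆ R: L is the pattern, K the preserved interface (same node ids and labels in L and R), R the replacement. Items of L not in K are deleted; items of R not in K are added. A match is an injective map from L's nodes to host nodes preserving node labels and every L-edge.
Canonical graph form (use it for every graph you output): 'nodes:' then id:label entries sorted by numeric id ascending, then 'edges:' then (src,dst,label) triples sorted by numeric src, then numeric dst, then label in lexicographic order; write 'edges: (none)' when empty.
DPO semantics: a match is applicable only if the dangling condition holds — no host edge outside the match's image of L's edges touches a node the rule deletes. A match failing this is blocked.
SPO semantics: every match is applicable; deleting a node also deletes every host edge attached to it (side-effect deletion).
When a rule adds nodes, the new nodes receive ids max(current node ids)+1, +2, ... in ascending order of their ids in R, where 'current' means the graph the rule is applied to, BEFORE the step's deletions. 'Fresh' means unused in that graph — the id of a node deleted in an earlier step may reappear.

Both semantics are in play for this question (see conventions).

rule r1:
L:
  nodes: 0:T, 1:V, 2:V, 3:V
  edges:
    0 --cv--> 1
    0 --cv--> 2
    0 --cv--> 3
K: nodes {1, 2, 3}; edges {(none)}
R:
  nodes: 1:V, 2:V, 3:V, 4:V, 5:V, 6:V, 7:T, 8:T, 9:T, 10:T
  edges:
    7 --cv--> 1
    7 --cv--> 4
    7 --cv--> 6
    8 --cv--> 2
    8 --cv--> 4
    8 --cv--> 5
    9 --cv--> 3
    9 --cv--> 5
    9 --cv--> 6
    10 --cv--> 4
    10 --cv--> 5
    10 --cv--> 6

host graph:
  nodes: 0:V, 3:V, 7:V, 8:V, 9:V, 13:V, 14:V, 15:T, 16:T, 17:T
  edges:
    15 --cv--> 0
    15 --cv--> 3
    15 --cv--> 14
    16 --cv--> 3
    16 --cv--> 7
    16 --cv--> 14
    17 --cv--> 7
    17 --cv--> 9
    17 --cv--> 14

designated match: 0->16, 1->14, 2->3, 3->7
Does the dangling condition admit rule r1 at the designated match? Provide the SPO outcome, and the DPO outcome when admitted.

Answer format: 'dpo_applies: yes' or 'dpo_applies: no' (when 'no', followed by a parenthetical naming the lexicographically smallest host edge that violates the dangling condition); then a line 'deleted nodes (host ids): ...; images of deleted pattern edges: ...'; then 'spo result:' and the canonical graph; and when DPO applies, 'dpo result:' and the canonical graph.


dpo_applies: yes
deleted nodes (host ids): 16; images of deleted pattern edges: (16,3,cv); (16,7,cv); (16,14,cv)
spo result:
nodes: 0:V, 3:V, 7:V, 8:V, 9:V, 13:V, 14:V, 15:T, 17:T, 18:V, 19:V, 20:V, 21:T, 22:T, 23:T, 24:T
edges: (15,0,cv); (15,3,cv); (15,14,cv); (17,7,cv); (17,9,cv); (17,14,cv); (21,14,cv); (21,18,cv); (21,20,cv); (22,3,cv); (22,18,cv); (22,19,cv); (23,7,cv); (23,19,cv); (23,20,cv); (24,18,cv); (24,19,cv); (24,20,cv)
dpo result:
nodes: 0:V, 3:V, 7:V, 8:V, 9:V, 13:V, 14:V, 15:T, 17:T, 18:V, 19:V, 20:V, 21:T, 22:T, 23:T, 24:T
edges: (15,0,cv); (15,3,cv); (15,14,cv); (17,7,cv); (17,9,cv); (17,14,cv); (21,14,cv); (21,18,cv); (21,20,cv); (22,3,cv); (22,18,cv); (22,19,cv); (23,7,cv); (23,19,cv); (23,20,cv); (24,18,cv); (24,19,cv); (24,20,cv)


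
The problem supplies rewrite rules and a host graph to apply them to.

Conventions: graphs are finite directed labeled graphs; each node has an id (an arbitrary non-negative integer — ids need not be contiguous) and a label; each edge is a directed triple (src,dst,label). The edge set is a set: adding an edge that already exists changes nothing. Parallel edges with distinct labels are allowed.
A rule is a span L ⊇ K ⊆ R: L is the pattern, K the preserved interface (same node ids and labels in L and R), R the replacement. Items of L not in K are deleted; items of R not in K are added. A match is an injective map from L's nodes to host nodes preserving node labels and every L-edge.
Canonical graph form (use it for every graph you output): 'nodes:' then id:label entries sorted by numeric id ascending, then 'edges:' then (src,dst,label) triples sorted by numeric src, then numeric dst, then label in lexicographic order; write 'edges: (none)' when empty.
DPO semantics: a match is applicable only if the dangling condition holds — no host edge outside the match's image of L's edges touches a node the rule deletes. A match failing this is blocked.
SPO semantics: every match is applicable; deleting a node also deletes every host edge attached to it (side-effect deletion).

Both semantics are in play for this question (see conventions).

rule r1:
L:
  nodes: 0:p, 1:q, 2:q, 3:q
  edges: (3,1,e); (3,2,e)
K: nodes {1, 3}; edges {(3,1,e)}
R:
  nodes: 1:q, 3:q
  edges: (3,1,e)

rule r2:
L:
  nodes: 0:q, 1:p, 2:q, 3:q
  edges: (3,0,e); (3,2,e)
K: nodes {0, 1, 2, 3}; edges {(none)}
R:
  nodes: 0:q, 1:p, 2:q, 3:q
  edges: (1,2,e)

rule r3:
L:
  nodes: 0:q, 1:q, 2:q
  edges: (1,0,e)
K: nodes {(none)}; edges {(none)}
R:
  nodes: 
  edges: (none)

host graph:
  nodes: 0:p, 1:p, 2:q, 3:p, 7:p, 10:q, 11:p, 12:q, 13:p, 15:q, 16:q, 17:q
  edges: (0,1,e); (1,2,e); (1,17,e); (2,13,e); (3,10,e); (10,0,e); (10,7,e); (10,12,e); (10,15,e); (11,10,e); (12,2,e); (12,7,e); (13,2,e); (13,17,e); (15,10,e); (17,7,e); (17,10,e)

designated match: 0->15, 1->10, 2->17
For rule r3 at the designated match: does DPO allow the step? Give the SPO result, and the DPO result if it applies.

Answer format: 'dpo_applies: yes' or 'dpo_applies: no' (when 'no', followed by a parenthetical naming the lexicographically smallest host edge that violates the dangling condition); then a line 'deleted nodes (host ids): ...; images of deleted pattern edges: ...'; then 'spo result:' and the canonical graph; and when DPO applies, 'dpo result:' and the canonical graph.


dpo_applies: no
(the rule deletes node 17, which keeps host edge (1,17,e) outside the match image — the dangling condition fails, DPO blocks; SPO proceeds and side-deletes such edges)
deleted nodes (host ids): 10, 15, 17; images of deleted pattern edges: (10,15,e)
spo result:
nodes: 0:p, 1:p, 2:q, 3:p, 7:p, 11:p, 12:q, 13:p, 16:q
edges: (0,1,e); (1,2,e); (2,13,e); (12,2,e); (12,7,e); (13,2,e)


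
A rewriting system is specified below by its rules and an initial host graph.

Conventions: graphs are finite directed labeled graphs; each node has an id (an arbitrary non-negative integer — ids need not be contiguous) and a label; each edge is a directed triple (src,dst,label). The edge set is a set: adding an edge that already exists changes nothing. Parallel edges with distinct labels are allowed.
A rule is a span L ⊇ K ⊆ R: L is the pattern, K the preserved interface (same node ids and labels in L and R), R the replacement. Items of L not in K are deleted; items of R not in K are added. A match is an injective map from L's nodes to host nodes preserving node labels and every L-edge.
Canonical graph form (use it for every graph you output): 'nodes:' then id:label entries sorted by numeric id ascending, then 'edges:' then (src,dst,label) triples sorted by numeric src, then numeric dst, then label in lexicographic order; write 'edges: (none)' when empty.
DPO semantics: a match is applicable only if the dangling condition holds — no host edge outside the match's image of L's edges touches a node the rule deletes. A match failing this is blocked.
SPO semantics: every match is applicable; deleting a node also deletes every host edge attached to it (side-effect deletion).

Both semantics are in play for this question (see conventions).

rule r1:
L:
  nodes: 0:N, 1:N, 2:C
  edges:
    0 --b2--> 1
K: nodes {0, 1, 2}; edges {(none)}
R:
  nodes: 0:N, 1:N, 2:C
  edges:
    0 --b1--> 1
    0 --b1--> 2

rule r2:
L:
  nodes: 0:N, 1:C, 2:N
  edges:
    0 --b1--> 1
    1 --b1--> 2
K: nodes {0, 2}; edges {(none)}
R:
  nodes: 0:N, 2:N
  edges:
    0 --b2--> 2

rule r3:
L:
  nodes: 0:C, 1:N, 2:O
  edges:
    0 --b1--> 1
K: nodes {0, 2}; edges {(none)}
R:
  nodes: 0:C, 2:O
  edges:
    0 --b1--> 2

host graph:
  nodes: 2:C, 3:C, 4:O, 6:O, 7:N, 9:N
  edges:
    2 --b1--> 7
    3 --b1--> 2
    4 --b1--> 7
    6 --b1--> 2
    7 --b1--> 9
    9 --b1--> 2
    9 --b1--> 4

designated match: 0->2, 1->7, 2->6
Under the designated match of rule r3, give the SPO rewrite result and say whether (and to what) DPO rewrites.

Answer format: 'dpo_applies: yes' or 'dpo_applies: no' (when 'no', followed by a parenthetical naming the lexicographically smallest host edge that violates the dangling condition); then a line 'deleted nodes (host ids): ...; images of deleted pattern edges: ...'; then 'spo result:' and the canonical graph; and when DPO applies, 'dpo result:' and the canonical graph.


dpo_applies: no
(the rule deletes node 7, which keeps host edge (4,7,b1) outside the match image — the dangling condition fails, DPO blocks; SPO proceeds and side-deletes such edges)
deleted nodes (host ids): 7; images of deleted pattern edges: (2,7,b1)
spo result:
nodes: 2:C, 3:C, 4:O, 6:O, 9:N
edges: (2,6,b1); (3,2,b1); (6,2,b1); (9,2,b1); (9,4,b1)


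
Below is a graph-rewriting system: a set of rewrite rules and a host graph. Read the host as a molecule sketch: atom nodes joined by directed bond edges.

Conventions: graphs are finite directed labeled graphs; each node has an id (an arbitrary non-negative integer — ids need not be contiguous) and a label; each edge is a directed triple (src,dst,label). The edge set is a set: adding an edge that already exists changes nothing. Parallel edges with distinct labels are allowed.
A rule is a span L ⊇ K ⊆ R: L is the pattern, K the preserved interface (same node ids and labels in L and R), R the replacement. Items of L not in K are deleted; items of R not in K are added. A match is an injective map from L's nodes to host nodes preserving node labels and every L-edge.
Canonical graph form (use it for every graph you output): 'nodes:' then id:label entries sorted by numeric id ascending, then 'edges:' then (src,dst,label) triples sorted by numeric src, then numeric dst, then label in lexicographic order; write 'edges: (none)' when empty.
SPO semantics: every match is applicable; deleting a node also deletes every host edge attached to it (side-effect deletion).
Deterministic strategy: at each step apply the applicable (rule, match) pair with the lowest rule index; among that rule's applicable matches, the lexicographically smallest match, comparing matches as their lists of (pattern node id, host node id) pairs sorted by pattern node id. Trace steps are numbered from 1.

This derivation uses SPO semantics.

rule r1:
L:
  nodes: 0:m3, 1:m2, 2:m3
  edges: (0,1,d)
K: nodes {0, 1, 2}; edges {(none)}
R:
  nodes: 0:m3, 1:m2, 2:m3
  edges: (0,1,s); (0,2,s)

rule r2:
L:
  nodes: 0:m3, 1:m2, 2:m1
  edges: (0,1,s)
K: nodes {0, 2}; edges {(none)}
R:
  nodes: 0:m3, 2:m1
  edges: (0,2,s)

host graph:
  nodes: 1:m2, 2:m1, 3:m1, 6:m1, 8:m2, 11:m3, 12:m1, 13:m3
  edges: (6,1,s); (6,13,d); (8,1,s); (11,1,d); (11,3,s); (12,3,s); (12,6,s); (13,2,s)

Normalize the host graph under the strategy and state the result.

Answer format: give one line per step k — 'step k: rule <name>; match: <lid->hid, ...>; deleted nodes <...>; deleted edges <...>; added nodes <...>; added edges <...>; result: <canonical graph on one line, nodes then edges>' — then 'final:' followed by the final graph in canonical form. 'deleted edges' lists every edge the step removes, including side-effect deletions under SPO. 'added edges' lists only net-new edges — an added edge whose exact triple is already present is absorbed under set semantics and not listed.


step 1: rule r1; match: 0->11, 1->1, 2->13; deleted nodes (none); deleted edges (11,1,d); added nodes (none); added edges (11,1,s); (11,13,s); result: nodes: 1:m2, 2:m1, 3:m1, 6:m1, 8:m2, 11:m3, 12:m1, 13:m3 edges: (6,1,s); (6,13,d); (8,1,s); (11,1,s); (11,3,s); (11,13,s); (12,3,s); (12,6,s); (13,2,s)
step 2: rule r2; match: 0->11, 1->1, 2->2; deleted nodes 1; deleted edges (6,1,s); (8,1,s); (11,1,s); added nodes (none); added edges (11,2,s); result: nodes: 2:m1, 3:m1, 6:m1, 8:m2, 11:m3, 12:m1, 13:m3 edges: (6,13,d); (11,2,s); (11,3,s); (11,13,s); (12,3,s); (12,6,s); (13,2,s)
final:
nodes: 2:m1, 3:m1, 6:m1, 8:m2, 11:m3, 12:m1, 13:m3
edges: (6,13,d); (11,2,s); (11,3,s); (11,13,s); (12,3,s); (12,6,s); (13,2,s)


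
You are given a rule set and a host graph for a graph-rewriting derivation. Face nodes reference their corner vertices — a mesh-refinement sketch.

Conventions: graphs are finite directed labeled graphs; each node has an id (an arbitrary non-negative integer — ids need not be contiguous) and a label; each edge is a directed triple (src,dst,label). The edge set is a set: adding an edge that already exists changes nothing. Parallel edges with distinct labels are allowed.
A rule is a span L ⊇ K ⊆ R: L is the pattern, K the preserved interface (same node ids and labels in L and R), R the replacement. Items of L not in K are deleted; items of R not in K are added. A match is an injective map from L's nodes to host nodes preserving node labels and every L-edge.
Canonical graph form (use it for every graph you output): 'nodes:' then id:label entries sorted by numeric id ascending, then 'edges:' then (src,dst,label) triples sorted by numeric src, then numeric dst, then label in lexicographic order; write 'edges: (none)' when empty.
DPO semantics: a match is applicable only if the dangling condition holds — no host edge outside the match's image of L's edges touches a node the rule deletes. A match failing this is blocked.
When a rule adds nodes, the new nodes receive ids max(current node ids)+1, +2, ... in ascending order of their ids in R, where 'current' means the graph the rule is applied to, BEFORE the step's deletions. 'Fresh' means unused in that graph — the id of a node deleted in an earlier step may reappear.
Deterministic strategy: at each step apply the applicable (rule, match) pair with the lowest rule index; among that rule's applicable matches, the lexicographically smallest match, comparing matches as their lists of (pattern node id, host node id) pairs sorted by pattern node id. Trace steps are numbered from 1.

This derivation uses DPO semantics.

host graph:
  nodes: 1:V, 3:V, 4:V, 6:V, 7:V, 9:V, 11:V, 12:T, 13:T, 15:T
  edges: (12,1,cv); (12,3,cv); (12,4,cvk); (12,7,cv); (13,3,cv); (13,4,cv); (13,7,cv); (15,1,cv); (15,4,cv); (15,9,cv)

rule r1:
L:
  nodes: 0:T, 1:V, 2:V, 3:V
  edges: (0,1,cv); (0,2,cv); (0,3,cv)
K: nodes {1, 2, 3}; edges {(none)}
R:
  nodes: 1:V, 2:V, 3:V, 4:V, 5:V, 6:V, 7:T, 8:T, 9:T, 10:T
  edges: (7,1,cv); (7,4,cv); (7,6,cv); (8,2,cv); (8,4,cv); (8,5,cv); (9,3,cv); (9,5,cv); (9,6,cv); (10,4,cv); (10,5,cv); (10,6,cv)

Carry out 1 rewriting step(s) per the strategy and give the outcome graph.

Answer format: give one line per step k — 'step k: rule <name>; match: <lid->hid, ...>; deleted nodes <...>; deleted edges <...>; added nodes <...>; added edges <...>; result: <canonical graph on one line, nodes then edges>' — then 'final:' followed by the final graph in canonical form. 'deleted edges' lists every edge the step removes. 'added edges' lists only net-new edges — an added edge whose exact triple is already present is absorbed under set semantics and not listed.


step 1: rule r1; match: 0->13, 1->3, 2->4, 3->7; deleted nodes 13; deleted edges (13,3,cv); (13,4,cv); (13,7,cv); added nodes 16, 17, 18, 19, 20, 21, 22; added edges (19,3,cv); (19,16,cv); (19,18,cv); (20,4,cv); (20,16,cv); (20,17,cv); (21,7,cv); (21,17,cv); (21,18,cv); (22,16,cv); (22,17,cv); (22,18,cv); result: nodes: 1:V, 3:V, 4:V, 6:V, 7:V, 9:V, 11:V, 12:T, 15:T, 16:V, 17:V, 18:V, 19:T, 20:T, 21:T, 22:T edges: (12,1,cv); (12,3,cv); (12,4,cvk); (12,7,cv); (15,1,cv); (15,4,cv); (15,9,cv); (19,3,cv); (19,16,cv); (19,18,cv); (20,4,cv); (20,16,cv); (20,17,cv); (21,7,cv); (21,17,cv); (21,18,cv); (22,16,cv); (22,17,cv); (22,18,cv)
final:
nodes: 1:V, 3:V, 4:V, 6:V, 7:V, 9:V, 11:V, 12:T, 15:T, 16:V, 17:V, 18:V, 19:T, 20:T, 21:T, 22:T
edges: (12,1,cv); (12,3,cv); (12,4,cvk); (12,7,cv); (15,1,cv); (15,4,cv); (15,9,cv); (19,3,cv); (19,16,cv); (19,18,cv); (20,4,cv); (20,16,cv); (20,17,cv); (21,7,cv); (21,17,cv); (21,18,cv); (22,16,cv); (22,17,cv); (22,18,cv)


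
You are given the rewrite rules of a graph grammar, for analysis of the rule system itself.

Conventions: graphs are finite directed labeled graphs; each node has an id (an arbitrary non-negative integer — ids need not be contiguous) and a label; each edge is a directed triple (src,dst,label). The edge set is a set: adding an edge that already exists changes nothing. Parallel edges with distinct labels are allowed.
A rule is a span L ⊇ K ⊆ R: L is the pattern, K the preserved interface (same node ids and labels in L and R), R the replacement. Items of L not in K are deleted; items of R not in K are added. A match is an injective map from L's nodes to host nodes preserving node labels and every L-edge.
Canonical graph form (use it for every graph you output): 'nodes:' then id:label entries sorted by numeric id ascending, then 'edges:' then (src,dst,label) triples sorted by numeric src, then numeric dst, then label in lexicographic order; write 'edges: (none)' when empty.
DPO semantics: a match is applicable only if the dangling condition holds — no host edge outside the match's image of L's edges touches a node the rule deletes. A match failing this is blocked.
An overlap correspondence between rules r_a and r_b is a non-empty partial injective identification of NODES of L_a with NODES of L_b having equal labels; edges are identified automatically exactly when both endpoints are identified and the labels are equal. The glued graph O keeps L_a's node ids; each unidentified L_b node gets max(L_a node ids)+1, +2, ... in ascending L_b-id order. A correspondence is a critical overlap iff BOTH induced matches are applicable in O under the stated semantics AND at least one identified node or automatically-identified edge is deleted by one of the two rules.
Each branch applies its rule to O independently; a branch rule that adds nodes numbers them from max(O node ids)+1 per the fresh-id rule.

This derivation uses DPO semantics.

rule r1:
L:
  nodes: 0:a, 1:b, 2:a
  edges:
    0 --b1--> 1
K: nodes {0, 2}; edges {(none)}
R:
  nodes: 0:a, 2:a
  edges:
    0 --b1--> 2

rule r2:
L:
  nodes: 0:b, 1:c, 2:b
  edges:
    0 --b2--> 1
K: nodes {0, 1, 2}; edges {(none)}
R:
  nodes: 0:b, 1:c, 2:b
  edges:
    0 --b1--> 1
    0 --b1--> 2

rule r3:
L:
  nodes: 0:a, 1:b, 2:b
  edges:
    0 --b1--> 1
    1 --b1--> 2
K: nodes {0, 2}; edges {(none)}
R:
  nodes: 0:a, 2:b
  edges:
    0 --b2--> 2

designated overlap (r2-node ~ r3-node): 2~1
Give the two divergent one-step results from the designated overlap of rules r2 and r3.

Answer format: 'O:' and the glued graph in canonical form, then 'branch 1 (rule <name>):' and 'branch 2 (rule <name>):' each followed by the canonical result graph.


O:
nodes: 0:b, 1:c, 2:b, 3:a, 4:b
edges: (0,1,b2); (2,4,b1); (3,2,b1)
branch 1 (rule r2):
nodes: 0:b, 1:c, 2:b, 3:a, 4:b
edges: (0,1,b1); (0,2,b1); (2,4,b1); (3,2,b1)
branch 2 (rule r3):
nodes: 0:b, 1:c, 3:a, 4:b
edges: (0,1,b2); (3,4,b2)


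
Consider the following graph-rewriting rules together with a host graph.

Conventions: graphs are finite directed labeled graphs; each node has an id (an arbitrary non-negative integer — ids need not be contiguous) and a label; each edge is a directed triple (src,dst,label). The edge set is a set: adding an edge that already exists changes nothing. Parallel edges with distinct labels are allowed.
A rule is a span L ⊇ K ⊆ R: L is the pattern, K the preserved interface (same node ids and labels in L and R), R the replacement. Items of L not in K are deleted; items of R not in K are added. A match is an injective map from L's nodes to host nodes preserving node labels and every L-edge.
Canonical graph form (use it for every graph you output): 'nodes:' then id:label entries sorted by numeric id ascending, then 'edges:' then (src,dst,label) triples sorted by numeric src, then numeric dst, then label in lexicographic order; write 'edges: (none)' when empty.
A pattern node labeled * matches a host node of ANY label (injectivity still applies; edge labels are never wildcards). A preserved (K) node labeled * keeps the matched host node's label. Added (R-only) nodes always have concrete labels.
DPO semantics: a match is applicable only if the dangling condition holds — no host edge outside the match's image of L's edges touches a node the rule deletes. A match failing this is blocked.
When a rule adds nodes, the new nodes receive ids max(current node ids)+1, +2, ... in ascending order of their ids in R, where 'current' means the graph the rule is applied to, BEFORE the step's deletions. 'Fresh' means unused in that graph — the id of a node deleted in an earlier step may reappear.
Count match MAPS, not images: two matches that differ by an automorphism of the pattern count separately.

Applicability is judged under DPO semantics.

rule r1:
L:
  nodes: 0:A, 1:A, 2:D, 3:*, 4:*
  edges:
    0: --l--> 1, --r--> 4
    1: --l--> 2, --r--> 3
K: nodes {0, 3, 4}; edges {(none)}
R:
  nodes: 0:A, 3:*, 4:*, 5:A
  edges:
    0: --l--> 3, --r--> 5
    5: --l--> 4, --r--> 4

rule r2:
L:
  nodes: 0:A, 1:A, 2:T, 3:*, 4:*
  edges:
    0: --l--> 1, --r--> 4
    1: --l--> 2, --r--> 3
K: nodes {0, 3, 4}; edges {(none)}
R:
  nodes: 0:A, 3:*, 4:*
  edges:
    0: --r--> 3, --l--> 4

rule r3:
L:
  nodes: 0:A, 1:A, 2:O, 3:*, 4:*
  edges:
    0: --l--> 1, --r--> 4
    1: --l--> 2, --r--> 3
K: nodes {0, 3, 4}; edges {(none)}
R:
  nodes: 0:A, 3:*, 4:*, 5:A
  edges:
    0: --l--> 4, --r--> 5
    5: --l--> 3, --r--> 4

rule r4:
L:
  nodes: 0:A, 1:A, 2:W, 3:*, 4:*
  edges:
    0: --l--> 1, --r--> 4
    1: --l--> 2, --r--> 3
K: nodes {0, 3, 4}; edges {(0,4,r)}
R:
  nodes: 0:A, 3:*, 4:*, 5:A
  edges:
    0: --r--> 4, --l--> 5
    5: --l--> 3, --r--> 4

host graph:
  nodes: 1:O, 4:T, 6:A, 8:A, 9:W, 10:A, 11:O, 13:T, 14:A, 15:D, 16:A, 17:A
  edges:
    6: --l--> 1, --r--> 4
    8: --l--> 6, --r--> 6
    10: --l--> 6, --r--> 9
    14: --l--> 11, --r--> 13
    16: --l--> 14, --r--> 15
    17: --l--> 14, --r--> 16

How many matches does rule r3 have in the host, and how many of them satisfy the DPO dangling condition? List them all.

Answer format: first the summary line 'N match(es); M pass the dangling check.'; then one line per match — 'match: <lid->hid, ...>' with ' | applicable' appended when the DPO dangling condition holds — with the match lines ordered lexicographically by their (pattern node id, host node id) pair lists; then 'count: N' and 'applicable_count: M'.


3 match(es); 0 pass the dangling check.
match: 0->10, 1->6, 2->1, 3->4, 4->9
match: 0->16, 1->14, 2->11, 3->13, 4->15
match: 0->17, 1->14, 2->11, 3->13, 4->16
count: 3
applicable_count: 0


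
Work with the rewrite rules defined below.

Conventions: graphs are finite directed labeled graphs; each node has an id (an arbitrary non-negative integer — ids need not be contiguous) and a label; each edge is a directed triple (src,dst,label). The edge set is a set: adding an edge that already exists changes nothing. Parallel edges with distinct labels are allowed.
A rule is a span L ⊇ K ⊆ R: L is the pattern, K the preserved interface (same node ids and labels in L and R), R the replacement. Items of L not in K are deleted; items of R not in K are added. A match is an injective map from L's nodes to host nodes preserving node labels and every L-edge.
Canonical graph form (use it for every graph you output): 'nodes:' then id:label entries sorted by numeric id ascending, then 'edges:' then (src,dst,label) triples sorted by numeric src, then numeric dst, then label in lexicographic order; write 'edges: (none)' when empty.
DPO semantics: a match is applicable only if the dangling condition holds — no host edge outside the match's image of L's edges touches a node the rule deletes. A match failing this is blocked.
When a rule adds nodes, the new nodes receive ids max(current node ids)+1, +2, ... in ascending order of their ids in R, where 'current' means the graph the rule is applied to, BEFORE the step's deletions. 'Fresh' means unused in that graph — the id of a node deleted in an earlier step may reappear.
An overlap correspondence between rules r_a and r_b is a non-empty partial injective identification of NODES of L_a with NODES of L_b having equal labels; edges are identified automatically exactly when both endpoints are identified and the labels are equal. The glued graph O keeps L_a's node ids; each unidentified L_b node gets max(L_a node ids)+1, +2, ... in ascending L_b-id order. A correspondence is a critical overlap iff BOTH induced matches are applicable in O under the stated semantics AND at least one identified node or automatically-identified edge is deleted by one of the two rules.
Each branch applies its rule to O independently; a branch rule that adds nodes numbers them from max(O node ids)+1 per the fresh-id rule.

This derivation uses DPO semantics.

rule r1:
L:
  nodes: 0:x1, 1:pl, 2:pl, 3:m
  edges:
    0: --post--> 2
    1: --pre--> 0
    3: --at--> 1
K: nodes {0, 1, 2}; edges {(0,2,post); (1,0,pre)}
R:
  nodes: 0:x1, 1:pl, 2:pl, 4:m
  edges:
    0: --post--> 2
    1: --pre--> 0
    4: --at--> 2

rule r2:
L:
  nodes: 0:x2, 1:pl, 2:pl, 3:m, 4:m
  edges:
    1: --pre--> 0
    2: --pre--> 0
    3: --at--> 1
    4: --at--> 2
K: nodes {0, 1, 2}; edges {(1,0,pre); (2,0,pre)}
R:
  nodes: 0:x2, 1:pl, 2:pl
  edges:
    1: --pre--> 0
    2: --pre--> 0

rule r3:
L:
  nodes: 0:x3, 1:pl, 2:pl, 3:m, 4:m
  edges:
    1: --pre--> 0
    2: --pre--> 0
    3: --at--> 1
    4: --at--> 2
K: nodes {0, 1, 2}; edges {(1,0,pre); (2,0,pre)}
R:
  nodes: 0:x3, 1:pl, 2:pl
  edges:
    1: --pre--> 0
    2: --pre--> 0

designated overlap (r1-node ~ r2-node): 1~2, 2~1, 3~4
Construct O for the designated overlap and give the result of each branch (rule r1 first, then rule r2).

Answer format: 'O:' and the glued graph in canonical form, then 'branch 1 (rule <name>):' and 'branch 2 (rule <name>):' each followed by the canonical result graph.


O:
nodes: 0:x1, 1:pl, 2:pl, 3:m, 4:x2, 5:m
edges: (0,2,post); (1,0,pre); (1,4,pre); (2,4,pre); (3,1,at); (5,2,at)
branch 1 (rule r1):
nodes: 0:x1, 1:pl, 2:pl, 4:x2, 5:m, 6:m
edges: (0,2,post); (1,0,pre); (1,4,pre); (2,4,pre); (5,2,at); (6,2,at)
branch 2 (rule r2):
nodes: 0:x1, 1:pl, 2:pl, 4:x2
edges: (0,2,post); (1,0,pre); (1,4,pre); (2,4,pre)


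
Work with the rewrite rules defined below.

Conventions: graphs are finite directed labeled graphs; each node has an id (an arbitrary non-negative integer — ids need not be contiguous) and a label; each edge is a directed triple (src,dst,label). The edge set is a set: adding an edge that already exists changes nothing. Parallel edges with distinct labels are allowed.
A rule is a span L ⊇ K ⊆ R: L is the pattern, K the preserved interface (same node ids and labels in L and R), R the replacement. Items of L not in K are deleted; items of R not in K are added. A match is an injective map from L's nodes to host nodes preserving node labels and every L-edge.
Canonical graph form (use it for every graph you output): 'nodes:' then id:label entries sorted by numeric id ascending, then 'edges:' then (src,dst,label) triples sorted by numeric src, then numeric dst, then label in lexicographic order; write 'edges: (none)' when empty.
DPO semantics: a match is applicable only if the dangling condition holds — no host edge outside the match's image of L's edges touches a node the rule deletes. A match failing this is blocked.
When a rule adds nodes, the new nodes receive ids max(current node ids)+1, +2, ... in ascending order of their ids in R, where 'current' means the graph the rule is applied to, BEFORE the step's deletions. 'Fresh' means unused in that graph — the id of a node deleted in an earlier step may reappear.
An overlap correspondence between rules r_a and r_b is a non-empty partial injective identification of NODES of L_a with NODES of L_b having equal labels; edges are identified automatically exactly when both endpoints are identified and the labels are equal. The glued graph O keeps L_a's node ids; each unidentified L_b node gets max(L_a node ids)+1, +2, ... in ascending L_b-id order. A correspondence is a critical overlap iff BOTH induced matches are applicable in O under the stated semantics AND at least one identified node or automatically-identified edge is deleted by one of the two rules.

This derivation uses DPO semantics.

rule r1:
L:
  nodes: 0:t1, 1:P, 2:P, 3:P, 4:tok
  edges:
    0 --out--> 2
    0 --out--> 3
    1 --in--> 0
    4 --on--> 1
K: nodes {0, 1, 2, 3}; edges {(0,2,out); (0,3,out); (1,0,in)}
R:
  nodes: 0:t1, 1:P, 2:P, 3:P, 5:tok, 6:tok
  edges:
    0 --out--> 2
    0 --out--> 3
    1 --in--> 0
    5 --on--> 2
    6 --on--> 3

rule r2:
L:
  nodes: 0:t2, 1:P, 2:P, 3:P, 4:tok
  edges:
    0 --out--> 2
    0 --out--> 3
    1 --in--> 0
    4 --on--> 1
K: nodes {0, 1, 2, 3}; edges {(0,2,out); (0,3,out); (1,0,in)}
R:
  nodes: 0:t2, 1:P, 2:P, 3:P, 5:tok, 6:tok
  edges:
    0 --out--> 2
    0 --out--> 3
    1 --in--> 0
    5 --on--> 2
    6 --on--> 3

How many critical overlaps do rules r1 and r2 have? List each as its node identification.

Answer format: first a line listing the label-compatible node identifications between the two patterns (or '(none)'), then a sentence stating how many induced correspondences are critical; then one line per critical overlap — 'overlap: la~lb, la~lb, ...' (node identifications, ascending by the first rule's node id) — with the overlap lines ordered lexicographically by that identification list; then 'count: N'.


label-compatible node identifications between L(r1) and L(r2): 1~1, 1~2, 1~3, 2~1, 2~2, 2~3, 3~1, 3~2, 3~3, 4~4
7 of the induced correspondences are critical overlaps of r1 and r2.
overlap: 1~1, 2~2, 3~3, 4~4
overlap: 1~1, 2~2, 4~4
overlap: 1~1, 2~3, 3~2, 4~4
overlap: 1~1, 2~3, 4~4
overlap: 1~1, 3~2, 4~4
overlap: 1~1, 3~3, 4~4
overlap: 1~1, 4~4
count: 7


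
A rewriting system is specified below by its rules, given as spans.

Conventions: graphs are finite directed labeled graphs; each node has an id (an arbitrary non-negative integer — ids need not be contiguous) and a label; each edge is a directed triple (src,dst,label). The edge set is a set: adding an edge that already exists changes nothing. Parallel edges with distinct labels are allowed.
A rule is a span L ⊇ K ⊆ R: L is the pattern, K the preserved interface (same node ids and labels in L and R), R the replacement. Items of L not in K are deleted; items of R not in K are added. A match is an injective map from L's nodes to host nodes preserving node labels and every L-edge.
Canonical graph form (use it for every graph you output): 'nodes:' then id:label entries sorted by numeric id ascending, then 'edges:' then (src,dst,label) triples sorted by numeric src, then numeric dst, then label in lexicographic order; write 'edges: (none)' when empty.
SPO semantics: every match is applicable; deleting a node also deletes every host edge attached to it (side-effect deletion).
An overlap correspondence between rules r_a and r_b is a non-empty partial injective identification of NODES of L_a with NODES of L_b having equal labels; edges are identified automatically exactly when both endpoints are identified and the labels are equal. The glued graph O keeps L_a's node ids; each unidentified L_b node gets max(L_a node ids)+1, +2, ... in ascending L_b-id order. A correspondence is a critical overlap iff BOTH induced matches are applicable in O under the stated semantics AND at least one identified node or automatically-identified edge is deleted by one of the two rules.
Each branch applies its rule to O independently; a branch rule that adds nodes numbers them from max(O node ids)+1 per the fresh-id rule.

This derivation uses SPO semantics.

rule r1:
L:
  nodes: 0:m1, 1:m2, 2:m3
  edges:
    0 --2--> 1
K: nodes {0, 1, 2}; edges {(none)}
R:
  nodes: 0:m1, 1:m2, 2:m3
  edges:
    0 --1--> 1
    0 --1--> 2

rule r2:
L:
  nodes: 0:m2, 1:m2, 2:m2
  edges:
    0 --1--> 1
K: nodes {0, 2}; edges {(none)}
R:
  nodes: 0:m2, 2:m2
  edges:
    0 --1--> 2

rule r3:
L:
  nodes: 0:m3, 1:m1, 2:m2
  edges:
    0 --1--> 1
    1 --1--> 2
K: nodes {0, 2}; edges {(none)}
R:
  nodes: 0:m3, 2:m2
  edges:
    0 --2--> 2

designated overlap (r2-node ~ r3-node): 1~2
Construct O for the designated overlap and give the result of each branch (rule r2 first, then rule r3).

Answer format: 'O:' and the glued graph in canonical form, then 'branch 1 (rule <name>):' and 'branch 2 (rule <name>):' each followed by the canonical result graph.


O:
nodes: 0:m2, 1:m2, 2:m2, 3:m3, 4:m1
edges: (0,1,1); (3,4,1); (4,1,1)
branch 1 (rule r2):
nodes: 0:m2, 2:m2, 3:m3, 4:m1
edges: (0,2,1); (3,4,1)
branch 2 (rule r3):
nodes: 0:m2, 1:m2, 2:m2, 3:m3
edges: (0,1,1); (3,1,2)
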